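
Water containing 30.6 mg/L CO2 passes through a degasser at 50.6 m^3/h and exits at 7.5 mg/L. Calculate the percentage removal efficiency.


CO2_out / CO2_in = 7.5 / 30.6 = 0.24509804
Fraction remaining = 0.24509804
efficiency = (1 - 0.24509804) * 100 = 75.4902 %

75.4902 %


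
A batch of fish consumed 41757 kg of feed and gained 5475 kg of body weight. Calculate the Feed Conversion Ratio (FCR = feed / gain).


FCR = feed consumed / weight gained
FCR = 41757 kg / 5475 kg = 7.62685

7.62685


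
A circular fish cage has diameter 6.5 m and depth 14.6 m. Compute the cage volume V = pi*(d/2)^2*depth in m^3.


r = d/2 = 6.5/2 = 3.25 m
Base area = pi*r^2 = pi*3.25^2 = 33.183072 m^2
Volume = 33.183072 * 14.6 = 484.473 m^3

484.473 m^3


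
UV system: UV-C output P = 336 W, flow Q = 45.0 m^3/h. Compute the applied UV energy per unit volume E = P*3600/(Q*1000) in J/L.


Energy delivered per hour = 336 W * 3600 s = 1209600 J/h
Volume treated per hour = 45.0 m^3/h * 1000 = 45000 L/h
dose = 1209600 / 45000 = 26.88 J/L

26.88 J/L


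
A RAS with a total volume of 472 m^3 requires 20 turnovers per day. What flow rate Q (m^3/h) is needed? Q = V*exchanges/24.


Daily recirculation volume = 472 m^3 * 20 = 9440 m^3/day
Flow rate Q = daily volume / 24 h = 9440 / 24 = 393.333 m^3/h

393.333 m^3/h


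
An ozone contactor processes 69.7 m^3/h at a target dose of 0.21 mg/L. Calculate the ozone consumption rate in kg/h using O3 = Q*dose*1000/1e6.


O3 demand (mg/h) = Q * dose * 1000 = 69.7 * 0.21 * 1000 = 14637 mg/h
Convert mg to kg: 14637 / 1e6 = 0.014637 kg/h

0.014637 kg/h


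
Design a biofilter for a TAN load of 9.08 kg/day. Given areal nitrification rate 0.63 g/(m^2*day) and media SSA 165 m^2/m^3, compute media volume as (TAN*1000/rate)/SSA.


A = 9.08*1000 / 0.63 = 14412.698 m^2
V = 14412.698 / 165 = 87.3497

87.3497 m^3


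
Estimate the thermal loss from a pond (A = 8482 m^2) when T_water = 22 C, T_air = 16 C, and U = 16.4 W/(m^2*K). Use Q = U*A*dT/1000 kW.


Temperature difference dT = 22 - 16 = 6 K
Heat loss (W) = U * A * dT = 16.4 * 8482 * 6 = 834628.8 W
Convert to kW: 834628.8 / 1000 = 834.6288 kW

834.6288 kW


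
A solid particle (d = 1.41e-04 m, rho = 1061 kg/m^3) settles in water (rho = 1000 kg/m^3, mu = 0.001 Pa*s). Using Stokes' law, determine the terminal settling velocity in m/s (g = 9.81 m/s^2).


Density difference: rho_p - rho_f = 1061 - 1000 = 61 kg/m^3
d^2 = (1.41e-04)^2 = 1.9881e-08 m^2
Numerator = (rho_p - rho_f) * g * d^2 = 61 * 9.81 * 1.9881e-08 = 1.1896989e-05
Denominator = 18 * mu = 18 * 0.001 = 0.018
v_s = 1.1896989e-05 / 0.018 = 6.60944e-04 m/s
Check: Re = rho_f * v_s * d / mu = 1000 * 6.60944e-04 * 1.41e-04 / 0.001 = 0.0932 < 1, so Stokes' law applies.

6.60944e-04 m/s


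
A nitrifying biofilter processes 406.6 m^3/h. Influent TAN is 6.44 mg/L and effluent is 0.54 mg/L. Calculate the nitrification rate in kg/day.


Concentration drop: TAN_in - TAN_out = 6.44 - 0.54 = 5.9 mg/L
Hourly TAN removed = Q * dTAN = 406.6 m^3/h * 5.9 mg/L = 2398.94 g/h  (m^3/h * mg/L = g/h)
Daily TAN removed = 2398.94 * 24 = 57574.56 g/day
Convert to kg/day: 57574.56 / 1000 = 57.57456 kg/day

57.57456 kg/day


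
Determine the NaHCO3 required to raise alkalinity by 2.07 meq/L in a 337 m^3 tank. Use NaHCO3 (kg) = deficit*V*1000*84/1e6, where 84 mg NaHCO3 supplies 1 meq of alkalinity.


Tank volume in L = 337 m^3 * 1000 = 337000 L
Total meq required = 2.07 meq/L * 337000 L = 697590 meq
NaHCO3 mass = 697590 meq * 84 mg/meq / 1e6 = 58.5976 kg

58.5976 kg


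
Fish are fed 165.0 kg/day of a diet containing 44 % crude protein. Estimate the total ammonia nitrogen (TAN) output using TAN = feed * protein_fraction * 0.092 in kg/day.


Protein in feed = 165.0 * 44/100 = 72.6 kg/day
TAN = protein * 0.092 = 72.6 * 0.092 = 6.6792 kg/day

6.6792 kg/day


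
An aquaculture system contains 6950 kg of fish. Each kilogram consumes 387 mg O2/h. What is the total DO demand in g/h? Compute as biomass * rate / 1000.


Total O2 consumption (mg/h) = 6950 kg * 387 mg/(kg*h) = 2689650 mg/h
Convert to g/h: 2689650 / 1000 = 2689.65 g/h

2689.65 g/h


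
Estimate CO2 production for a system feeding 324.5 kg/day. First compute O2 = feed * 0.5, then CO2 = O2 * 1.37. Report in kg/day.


O2 = 324.5 * 0.5 = 162.25
CO2 = 162.25 * 1.37 = 222.2825

222.2825 kg/day


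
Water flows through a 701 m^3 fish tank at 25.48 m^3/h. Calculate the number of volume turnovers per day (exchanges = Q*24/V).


Daily flow volume = 25.48 m^3/h * 24 h = 611.52 m^3/day
Exchanges = daily flow / tank volume = 611.52 / 701 = 0.872354 exchanges/day

0.872354 exchanges/day


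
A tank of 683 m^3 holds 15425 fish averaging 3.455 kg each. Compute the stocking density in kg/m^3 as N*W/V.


Total biomass = 15425 fish * 3.455 kg = 53293.375 kg
Density = total biomass / volume = 53293.375 / 683 = 78.0284 kg/m^3

78.0284 kg/m^3


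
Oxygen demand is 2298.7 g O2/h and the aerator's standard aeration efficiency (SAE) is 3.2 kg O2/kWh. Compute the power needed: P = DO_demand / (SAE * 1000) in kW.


SAE in g O2/kWh = 3.2 * 1000 = 3200 g/kWh
P = DO_demand / SAE_g = 2298.7 / 3200 = 0.718344 kW

0.718344 kW


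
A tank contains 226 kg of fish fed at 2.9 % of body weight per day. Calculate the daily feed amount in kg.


Feeding rate fraction = 2.9% / 100 = 0.029
Daily feed = 226 kg * 0.029 = 6.554 kg/day

6.554 kg/day


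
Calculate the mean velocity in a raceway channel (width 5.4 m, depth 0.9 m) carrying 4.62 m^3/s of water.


Cross-sectional area = W * d = 5.4 * 0.9 = 4.86 m^2
Velocity = Q / A = 4.62 / 4.86 = 0.950617 m/s

0.950617 m/s


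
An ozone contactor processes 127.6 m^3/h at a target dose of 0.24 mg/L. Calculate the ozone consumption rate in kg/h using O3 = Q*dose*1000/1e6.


O3 demand (mg/h) = Q * dose * 1000 = 127.6 * 0.24 * 1000 = 30624 mg/h
Convert mg to kg: 30624 / 1e6 = 0.030624 kg/h

0.030624 kg/h


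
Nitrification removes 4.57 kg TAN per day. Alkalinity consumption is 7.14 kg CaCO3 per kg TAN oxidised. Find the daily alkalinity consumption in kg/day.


Alkalinity factor: 7.14 kg CaCO3 consumed per kg TAN nitrified
alk = 4.57 kg TAN * 7.14 = 32.6298 kg CaCO3/day

32.6298 kg CaCO3/day


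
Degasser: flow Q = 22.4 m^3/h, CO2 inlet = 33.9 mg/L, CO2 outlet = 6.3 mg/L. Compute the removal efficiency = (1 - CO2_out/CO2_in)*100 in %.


CO2_out / CO2_in = 6.3 / 33.9 = 0.18584071
Fraction remaining = 0.18584071
efficiency = (1 - 0.18584071) * 100 = 81.4159 %

81.4159 %


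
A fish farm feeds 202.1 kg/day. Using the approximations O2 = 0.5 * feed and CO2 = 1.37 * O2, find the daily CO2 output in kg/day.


O2 = 202.1 * 0.5 = 101.05
CO2 = 101.05 * 1.37 = 138.4385

138.4385 kg/day


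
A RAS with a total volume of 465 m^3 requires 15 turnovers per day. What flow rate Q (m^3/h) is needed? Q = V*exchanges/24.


Daily recirculation volume = 465 m^3 * 15 = 6975 m^3/day
Flow rate Q = daily volume / 24 h = 6975 / 24 = 290.625 m^3/h

290.625 m^3/h


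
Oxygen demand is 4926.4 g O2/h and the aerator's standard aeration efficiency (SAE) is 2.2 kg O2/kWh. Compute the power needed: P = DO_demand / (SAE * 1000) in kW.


SAE in g O2/kWh = 2.2 * 1000 = 2200 g/kWh
P = DO_demand / SAE_g = 4926.4 / 2200 = 2.23927 kW

2.23927 kW


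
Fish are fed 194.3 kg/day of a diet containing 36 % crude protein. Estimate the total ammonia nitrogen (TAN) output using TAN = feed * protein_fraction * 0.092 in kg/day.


Protein in feed = 194.3 * 36/100 = 69.948 kg/day
TAN = protein * 0.092 = 69.948 * 0.092 = 6.435216 kg/day

6.435216 kg/day


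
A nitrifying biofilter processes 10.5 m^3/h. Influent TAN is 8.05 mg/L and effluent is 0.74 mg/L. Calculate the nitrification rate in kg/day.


Concentration drop: TAN_in - TAN_out = 8.05 - 0.74 = 7.31 mg/L
Hourly TAN removed = Q * dTAN = 10.5 m^3/h * 7.31 mg/L = 76.755 g/h  (m^3/h * mg/L = g/h)
Daily TAN removed = 76.755 * 24 = 1842.12 g/day
Convert to kg/day: 1842.12 / 1000 = 1.84212 kg/day

1.84212 kg/day


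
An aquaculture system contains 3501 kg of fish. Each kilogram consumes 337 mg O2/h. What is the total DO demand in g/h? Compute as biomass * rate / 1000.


Total O2 consumption (mg/h) = 3501 kg * 337 mg/(kg*h) = 1179837 mg/h
Convert to g/h: 1179837 / 1000 = 1179.837 g/h

1179.837 g/h


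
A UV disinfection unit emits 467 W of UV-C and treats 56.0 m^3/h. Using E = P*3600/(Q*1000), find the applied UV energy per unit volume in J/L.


Energy delivered per hour = 467 W * 3600 s = 1681200 J/h
Volume treated per hour = 56.0 m^3/h * 1000 = 56000 L/h
dose = 1681200 / 56000 = 30.0214 J/L

30.0214 J/L


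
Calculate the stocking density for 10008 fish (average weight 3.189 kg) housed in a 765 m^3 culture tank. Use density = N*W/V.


Total biomass = 10008 fish * 3.189 kg = 31915.512 kg
Density = total biomass / volume = 31915.512 / 765 = 41.7196 kg/m^3

41.7196 kg/m^3


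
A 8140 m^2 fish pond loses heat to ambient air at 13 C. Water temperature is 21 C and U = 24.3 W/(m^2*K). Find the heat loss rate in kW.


Temperature difference dT = 21 - 13 = 8 K
Heat loss (W) = U * A * dT = 24.3 * 8140 * 8 = 1582416 W
Convert to kW: 1582416 / 1000 = 1582.416 kW

1582.416 kW


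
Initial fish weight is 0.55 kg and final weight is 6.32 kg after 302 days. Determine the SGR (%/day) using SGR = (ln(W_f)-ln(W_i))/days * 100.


ln(W_f) = ln(6.32) = 1.8437192
ln(W_i) = ln(0.55) = -0.597837
ln(W_f) - ln(W_i) = 1.8437192 - -0.597837 = 2.4415562
SGR = 2.4415562 / 302 * 100 = 0.808462 %/day

0.808462 %/day


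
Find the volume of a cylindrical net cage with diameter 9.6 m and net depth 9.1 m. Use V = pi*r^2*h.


r = d/2 = 9.6/2 = 4.8 m
Base area = pi*r^2 = pi*4.8^2 = 72.382295 m^2
Volume = 72.382295 * 9.1 = 658.679 m^3

658.679 m^3


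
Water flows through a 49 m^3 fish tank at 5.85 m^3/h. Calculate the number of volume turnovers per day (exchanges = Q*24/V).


Daily flow volume = 5.85 m^3/h * 24 h = 140.4 m^3/day
Exchanges = daily flow / tank volume = 140.4 / 49 = 2.86531 exchanges/day

2.86531 exchanges/day


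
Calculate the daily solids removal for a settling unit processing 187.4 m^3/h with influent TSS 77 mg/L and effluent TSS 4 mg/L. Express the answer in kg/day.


Concentration drop: TSS_in - TSS_out = 77 - 4 = 73 mg/L
Hourly solids removed = Q * dTSS = 187.4 m^3/h * 73 mg/L = 13680.2 g/h  (m^3/h * mg/L = g/h)
Daily solids removed = 13680.2 * 24 = 328324.8 g/day
Convert g to kg: 328324.8 / 1000 = 328.3248 kg/day

328.3248 kg/day


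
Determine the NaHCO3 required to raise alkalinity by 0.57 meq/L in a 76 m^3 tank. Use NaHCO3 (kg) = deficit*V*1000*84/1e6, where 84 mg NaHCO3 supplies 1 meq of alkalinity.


Tank volume in L = 76 m^3 * 1000 = 76000 L
Total meq required = 0.57 meq/L * 76000 L = 43320 meq
NaHCO3 mass = 43320 meq * 84 mg/meq / 1e6 = 3.63888 kg

3.63888 kg


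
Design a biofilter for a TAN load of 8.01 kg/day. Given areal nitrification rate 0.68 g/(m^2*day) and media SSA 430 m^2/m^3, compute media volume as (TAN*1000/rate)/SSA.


A = 8.01*1000 / 0.68 = 11779.412 m^2
V = 11779.412 / 430 = 27.394

27.394 m^3


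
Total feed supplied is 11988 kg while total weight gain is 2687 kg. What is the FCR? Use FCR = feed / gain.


FCR = feed consumed / weight gained
FCR = 11988 kg / 2687 kg = 4.46148

4.46148


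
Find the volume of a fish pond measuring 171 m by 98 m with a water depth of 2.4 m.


Base area = L * W = 171 * 98 = 16758 m^2
Volume = area * depth = 16758 * 2.4 = 40219.2 m^3

40219.2 m^3


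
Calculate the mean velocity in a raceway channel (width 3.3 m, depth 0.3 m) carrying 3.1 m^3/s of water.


Cross-sectional area = W * d = 3.3 * 0.3 = 0.99 m^2
Velocity = Q / A = 3.1 / 0.99 = 3.13131 m/s

3.13131 m/s


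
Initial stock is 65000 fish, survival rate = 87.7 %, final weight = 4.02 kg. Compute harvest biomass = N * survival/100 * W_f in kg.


Survivors = 65000 * 87.7/100 = 57005 fish
Harvest biomass = survivors * W_f = 57005 * 4.02 = 229160.1 kg

229160.1 kg


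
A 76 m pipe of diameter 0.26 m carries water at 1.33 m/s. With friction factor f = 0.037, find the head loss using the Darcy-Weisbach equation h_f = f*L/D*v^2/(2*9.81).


v^2 = 1.33^2 = 1.7689 m^2/s^2
L/D = 76/0.26 = 292.30769
h_f = f*(L/D)*v^2/(2g) = 0.037 * 292.30769 * 1.7689 / 19.62 = 0.975093 m

0.975093 m


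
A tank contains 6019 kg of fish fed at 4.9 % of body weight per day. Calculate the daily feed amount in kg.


Feeding rate fraction = 4.9% / 100 = 0.049
Daily feed = 6019 kg * 0.049 = 294.931 kg/day

294.931 kg/day


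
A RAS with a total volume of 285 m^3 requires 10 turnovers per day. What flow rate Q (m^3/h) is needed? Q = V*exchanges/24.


Daily recirculation volume = 285 m^3 * 10 = 2850 m^3/day
Flow rate Q = daily volume / 24 h = 2850 / 24 = 118.75 m^3/h

118.75 m^3/h


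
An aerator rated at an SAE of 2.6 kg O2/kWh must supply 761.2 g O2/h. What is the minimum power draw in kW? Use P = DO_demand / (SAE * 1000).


SAE in g O2/kWh = 2.6 * 1000 = 2600 g/kWh
P = DO_demand / SAE_g = 761.2 / 2600 = 0.292769 kW

0.292769 kW


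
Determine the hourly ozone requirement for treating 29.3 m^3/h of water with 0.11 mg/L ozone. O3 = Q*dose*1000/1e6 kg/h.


O3 demand (mg/h) = Q * dose * 1000 = 29.3 * 0.11 * 1000 = 3223 mg/h
Convert mg to kg: 3223 / 1e6 = 0.003223 kg/h

0.003223 kg/h


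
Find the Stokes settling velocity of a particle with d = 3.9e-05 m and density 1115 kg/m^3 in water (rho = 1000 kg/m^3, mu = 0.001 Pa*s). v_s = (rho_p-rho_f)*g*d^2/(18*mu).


Density difference: rho_p - rho_f = 1115 - 1000 = 115 kg/m^3
d^2 = (3.9e-05)^2 = 1.521e-09 m^2
Numerator = (rho_p - rho_f) * g * d^2 = 115 * 9.81 * 1.521e-09 = 1.7159162e-06
Denominator = 18 * mu = 18 * 0.001 = 0.018
v_s = 1.7159162e-06 / 0.018 = 9.53287e-05 m/s
Check: Re = rho_f * v_s * d / mu = 1000 * 9.53287e-05 * 3.9e-05 / 0.001 = 0.00372 < 1, so Stokes' law applies.

9.53287e-05 m/s


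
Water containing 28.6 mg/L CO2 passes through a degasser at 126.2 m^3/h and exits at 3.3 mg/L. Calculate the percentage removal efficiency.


CO2_out / CO2_in = 3.3 / 28.6 = 0.11538462
Fraction remaining = 0.11538462
efficiency = (1 - 0.11538462) * 100 = 88.4615 %

88.4615 %


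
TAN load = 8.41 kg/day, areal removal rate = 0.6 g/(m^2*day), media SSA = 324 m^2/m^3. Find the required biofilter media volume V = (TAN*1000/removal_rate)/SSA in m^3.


A = 8.41*1000 / 0.6 = 14016.667 m^2
V = 14016.667 / 324 = 43.2613

43.2613 m^3


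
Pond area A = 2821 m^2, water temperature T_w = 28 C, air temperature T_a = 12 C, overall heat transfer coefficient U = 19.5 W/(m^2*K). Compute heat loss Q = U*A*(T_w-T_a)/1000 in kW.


Temperature difference dT = 28 - 12 = 16 K
Heat loss (W) = U * A * dT = 19.5 * 2821 * 16 = 880152 W
Convert to kW: 880152 / 1000 = 880.152 kW

880.152 kW


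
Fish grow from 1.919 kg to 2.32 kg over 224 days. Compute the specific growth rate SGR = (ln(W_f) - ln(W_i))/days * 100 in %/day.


ln(W_f) = ln(2.32) = 0.84156719
ln(W_i) = ln(1.919) = 0.65180422
ln(W_f) - ln(W_i) = 0.84156719 - 0.65180422 = 0.18976297
SGR = 0.18976297 / 224 * 100 = 0.0847156 %/day

0.0847156 %/day


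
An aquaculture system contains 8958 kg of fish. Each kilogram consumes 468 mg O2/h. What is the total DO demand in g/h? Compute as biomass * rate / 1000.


Total O2 consumption (mg/h) = 8958 kg * 468 mg/(kg*h) = 4192344 mg/h
Convert to g/h: 4192344 / 1000 = 4192.344 g/h

4192.344 g/h


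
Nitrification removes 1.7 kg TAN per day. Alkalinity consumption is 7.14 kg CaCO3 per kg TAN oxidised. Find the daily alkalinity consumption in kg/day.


Alkalinity factor: 7.14 kg CaCO3 consumed per kg TAN nitrified
alk = 1.7 kg TAN * 7.14 = 12.138 kg CaCO3/day

12.138 kg CaCO3/day


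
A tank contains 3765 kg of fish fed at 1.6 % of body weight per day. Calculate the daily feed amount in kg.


Feeding rate fraction = 1.6% / 100 = 0.016
Daily feed = 3765 kg * 0.016 = 60.24 kg/day

60.24 kg/day


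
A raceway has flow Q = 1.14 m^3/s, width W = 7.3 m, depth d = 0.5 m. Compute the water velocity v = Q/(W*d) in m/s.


Cross-sectional area = W * d = 7.3 * 0.5 = 3.65 m^2
Velocity = Q / A = 1.14 / 3.65 = 0.312329 m/s

0.312329 m/s


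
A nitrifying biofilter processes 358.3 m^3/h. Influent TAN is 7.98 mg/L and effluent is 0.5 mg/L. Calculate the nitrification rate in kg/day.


Concentration drop: TAN_in - TAN_out = 7.98 - 0.5 = 7.48 mg/L
Hourly TAN removed = Q * dTAN = 358.3 m^3/h * 7.48 mg/L = 2680.084 g/h  (m^3/h * mg/L = g/h)
Daily TAN removed = 2680.084 * 24 = 64322.016 g/day
Convert to kg/day: 64322.016 / 1000 = 64.322016 kg/day

64.322016 kg/day


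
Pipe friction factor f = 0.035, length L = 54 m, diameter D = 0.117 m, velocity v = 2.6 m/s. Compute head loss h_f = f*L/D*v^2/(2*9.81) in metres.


v^2 = 2.6^2 = 6.76 m^2/s^2
L/D = 54/0.117 = 461.53846
h_f = f*(L/D)*v^2/(2g) = 0.035 * 461.53846 * 6.76 / 19.62 = 5.56575 m

5.56575 m


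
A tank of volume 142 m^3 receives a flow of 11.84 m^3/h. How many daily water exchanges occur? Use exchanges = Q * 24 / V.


Daily flow volume = 11.84 m^3/h * 24 h = 284.16 m^3/day
Exchanges = daily flow / tank volume = 284.16 / 142 = 2.00113 exchanges/day

2.00113 exchanges/day


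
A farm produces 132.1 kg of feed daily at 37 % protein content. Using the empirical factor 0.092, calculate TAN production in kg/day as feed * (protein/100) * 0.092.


Protein in feed = 132.1 * 37/100 = 48.877 kg/day
TAN = protein * 0.092 = 48.877 * 0.092 = 4.496684 kg/day

4.496684 kg/day


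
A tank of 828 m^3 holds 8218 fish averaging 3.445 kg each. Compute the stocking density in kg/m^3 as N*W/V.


Total biomass = 8218 fish * 3.445 kg = 28311.01 kg
Density = total biomass / volume = 28311.01 / 828 = 34.192 kg/m^3

34.192 kg/m^3


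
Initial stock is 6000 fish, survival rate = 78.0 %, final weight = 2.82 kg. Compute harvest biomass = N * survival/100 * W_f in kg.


Survivors = 6000 * 78.0/100 = 4680 fish
Harvest biomass = survivors * W_f = 4680 * 2.82 = 13197.6 kg

13197.6 kg


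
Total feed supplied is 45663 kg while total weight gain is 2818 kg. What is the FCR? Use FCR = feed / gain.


FCR = feed consumed / weight gained
FCR = 45663 kg / 2818 kg = 16.204

16.204


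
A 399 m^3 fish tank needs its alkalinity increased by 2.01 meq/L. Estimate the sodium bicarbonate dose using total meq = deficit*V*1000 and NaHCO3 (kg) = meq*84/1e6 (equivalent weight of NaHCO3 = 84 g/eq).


Tank volume in L = 399 m^3 * 1000 = 399000 L
Total meq required = 2.01 meq/L * 399000 L = 801990 meq
NaHCO3 mass = 801990 meq * 84 mg/meq / 1e6 = 67.3672 kg

67.3672 kg


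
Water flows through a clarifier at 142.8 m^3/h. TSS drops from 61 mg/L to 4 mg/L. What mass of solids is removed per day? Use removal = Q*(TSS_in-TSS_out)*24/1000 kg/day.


Concentration drop: TSS_in - TSS_out = 61 - 4 = 57 mg/L
Hourly solids removed = Q * dTSS = 142.8 m^3/h * 57 mg/L = 8139.6 g/h  (m^3/h * mg/L = g/h)
Daily solids removed = 8139.6 * 24 = 195350.4 g/day
Convert g to kg: 195350.4 / 1000 = 195.3504 kg/day

195.3504 kg/day


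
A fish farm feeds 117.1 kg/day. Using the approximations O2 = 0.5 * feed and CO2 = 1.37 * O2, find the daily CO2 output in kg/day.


O2 = 117.1 * 0.5 = 58.55
CO2 = 58.55 * 1.37 = 80.2135

80.2135 kg/day


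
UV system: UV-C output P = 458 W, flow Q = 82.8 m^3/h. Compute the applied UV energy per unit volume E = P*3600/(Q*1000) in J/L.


Energy delivered per hour = 458 W * 3600 s = 1648800 J/h
Volume treated per hour = 82.8 m^3/h * 1000 = 82800 L/h
dose = 1648800 / 82800 = 19.913 J/L

19.913 J/L


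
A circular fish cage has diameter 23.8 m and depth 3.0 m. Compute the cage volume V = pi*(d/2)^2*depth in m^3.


r = d/2 = 23.8/2 = 11.9 m
Base area = pi*r^2 = pi*11.9^2 = 444.88094 m^2
Volume = 444.88094 * 3.0 = 1334.64 m^3

1334.64 m^3


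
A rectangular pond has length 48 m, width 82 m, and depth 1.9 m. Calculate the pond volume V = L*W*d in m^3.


Base area = L * W = 48 * 82 = 3936 m^2
Volume = area * depth = 3936 * 1.9 = 7478.4 m^3

7478.4 m^3


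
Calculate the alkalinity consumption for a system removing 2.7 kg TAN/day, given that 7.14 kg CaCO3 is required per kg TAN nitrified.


Alkalinity factor: 7.14 kg CaCO3 consumed per kg TAN nitrified
alk = 2.7 kg TAN * 7.14 = 19.278 kg CaCO3/day

19.278 kg CaCO3/day


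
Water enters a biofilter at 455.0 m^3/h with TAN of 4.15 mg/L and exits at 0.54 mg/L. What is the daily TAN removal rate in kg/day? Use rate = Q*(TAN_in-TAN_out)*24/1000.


Concentration drop: TAN_in - TAN_out = 4.15 - 0.54 = 3.61 mg/L
Hourly TAN removed = Q * dTAN = 455.0 m^3/h * 3.61 mg/L = 1642.55 g/h  (m^3/h * mg/L = g/h)
Daily TAN removed = 1642.55 * 24 = 39421.2 g/day
Convert to kg/day: 39421.2 / 1000 = 39.4212 kg/day

39.4212 kg/day


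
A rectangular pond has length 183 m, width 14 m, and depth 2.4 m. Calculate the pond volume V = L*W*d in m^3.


Base area = L * W = 183 * 14 = 2562 m^2
Volume = area * depth = 2562 * 2.4 = 6148.8 m^3

6148.8 m^3


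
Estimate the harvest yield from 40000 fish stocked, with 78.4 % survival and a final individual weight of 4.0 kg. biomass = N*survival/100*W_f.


Survivors = 40000 * 78.4/100 = 31360 fish
Harvest biomass = survivors * W_f = 31360 * 4.0 = 125440 kg

125440 kg


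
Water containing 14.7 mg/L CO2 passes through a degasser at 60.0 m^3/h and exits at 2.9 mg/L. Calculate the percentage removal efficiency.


CO2_out / CO2_in = 2.9 / 14.7 = 0.19727891
Fraction remaining = 0.19727891
efficiency = (1 - 0.19727891) * 100 = 80.2721 %

80.2721 %


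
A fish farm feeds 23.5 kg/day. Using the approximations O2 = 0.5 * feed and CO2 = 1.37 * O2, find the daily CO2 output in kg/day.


O2 = 23.5 * 0.5 = 11.75
CO2 = 11.75 * 1.37 = 16.0975

16.0975 kg/day


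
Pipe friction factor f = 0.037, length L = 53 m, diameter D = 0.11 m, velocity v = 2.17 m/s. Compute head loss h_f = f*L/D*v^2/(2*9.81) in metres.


v^2 = 2.17^2 = 4.7089 m^2/s^2
L/D = 53/0.11 = 481.81818
h_f = f*(L/D)*v^2/(2g) = 0.037 * 481.81818 * 4.7089 / 19.62 = 4.27864 m

4.27864 m


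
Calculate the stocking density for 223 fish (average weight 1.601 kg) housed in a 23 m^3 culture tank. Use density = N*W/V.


Total biomass = 223 fish * 1.601 kg = 357.023 kg
Density = total biomass / volume = 357.023 / 23 = 15.5227 kg/m^3

15.5227 kg/m^3


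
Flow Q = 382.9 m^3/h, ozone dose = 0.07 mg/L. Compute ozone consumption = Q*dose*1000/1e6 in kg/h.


O3 demand (mg/h) = Q * dose * 1000 = 382.9 * 0.07 * 1000 = 26803 mg/h
Convert mg to kg: 26803 / 1e6 = 0.026803 kg/h

0.026803 kg/h


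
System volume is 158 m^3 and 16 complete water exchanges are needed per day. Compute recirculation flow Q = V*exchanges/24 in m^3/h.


Daily recirculation volume = 158 m^3 * 16 = 2528 m^3/day
Flow rate Q = daily volume / 24 h = 2528 / 24 = 105.333 m^3/h

105.333 m^3/h


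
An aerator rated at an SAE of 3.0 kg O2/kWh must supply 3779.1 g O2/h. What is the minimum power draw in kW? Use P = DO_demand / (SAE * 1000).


SAE in g O2/kWh = 3.0 * 1000 = 3000 g/kWh
P = DO_demand / SAE_g = 3779.1 / 3000 = 1.2597 kW

1.2597 kW


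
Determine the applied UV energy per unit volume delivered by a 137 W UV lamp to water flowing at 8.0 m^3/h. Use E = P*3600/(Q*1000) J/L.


Energy delivered per hour = 137 W * 3600 s = 493200 J/h
Volume treated per hour = 8.0 m^3/h * 1000 = 8000 L/h
dose = 493200 / 8000 = 61.65 J/L

61.65 J/L


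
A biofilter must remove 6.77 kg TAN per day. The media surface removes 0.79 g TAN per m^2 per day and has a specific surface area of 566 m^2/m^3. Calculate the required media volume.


A = 6.77*1000 / 0.79 = 8569.6203 m^2
V = 8569.6203 / 566 = 15.1407

15.1407 m^3


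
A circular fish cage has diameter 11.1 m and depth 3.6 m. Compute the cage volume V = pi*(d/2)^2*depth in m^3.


r = d/2 = 11.1/2 = 5.55 m
Base area = pi*r^2 = pi*5.55^2 = 96.768908 m^2
Volume = 96.768908 * 3.6 = 348.368 m^3

348.368 m^3


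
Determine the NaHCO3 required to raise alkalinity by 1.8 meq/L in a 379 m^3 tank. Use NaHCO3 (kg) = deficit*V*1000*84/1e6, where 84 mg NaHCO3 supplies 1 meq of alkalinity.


Tank volume in L = 379 m^3 * 1000 = 379000 L
Total meq required = 1.8 meq/L * 379000 L = 682200 meq
NaHCO3 mass = 682200 meq * 84 mg/meq / 1e6 = 57.3048 kg

57.3048 kg


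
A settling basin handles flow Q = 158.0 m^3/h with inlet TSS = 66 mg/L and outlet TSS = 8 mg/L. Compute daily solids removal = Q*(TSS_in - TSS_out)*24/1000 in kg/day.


Concentration drop: TSS_in - TSS_out = 66 - 8 = 58 mg/L
Hourly solids removed = Q * dTSS = 158.0 m^3/h * 58 mg/L = 9164 g/h  (m^3/h * mg/L = g/h)
Daily solids removed = 9164 * 24 = 219936 g/day
Convert g to kg: 219936 / 1000 = 219.936 kg/day

219.936 kg/day


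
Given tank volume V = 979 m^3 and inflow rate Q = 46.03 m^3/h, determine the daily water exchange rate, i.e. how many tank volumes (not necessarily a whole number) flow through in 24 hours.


Daily flow volume = 46.03 m^3/h * 24 h = 1104.72 m^3/day
Exchanges = daily flow / tank volume = 1104.72 / 979 = 1.12842 exchanges/day

1.12842 exchanges/day


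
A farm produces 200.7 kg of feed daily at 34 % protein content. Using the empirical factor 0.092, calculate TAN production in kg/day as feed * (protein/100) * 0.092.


Protein in feed = 200.7 * 34/100 = 68.238 kg/day
TAN = protein * 0.092 = 68.238 * 0.092 = 6.277896 kg/day

6.277896 kg/day


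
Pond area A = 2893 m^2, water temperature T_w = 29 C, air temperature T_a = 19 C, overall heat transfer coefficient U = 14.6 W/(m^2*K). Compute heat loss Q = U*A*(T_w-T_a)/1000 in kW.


Temperature difference dT = 29 - 19 = 10 K
Heat loss (W) = U * A * dT = 14.6 * 2893 * 10 = 422378 W
Convert to kW: 422378 / 1000 = 422.378 kW

422.378 kW


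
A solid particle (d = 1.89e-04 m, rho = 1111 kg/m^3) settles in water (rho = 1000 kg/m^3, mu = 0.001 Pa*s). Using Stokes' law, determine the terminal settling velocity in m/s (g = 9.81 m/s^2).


Density difference: rho_p - rho_f = 1111 - 1000 = 111 kg/m^3
d^2 = (1.89e-04)^2 = 3.5721e-08 m^2
Numerator = (rho_p - rho_f) * g * d^2 = 111 * 9.81 * 3.5721e-08 = 3.8896954e-05
Denominator = 18 * mu = 18 * 0.001 = 0.018
v_s = 3.8896954e-05 / 0.018 = 0.00216094 m/s
Check: Re = rho_f * v_s * d / mu = 1000 * 0.00216094 * 1.89e-04 / 0.001 = 0.408 < 1, so Stokes' law applies.

0.00216094 m/s


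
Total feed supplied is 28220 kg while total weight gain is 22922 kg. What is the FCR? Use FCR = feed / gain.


FCR = feed consumed / weight gained
FCR = 28220 kg / 22922 kg = 1.23113

1.23113


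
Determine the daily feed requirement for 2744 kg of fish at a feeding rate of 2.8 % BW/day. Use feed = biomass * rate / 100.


Feeding rate fraction = 2.8% / 100 = 0.028
Daily feed = 2744 kg * 0.028 = 76.832 kg/day

76.832 kg/day


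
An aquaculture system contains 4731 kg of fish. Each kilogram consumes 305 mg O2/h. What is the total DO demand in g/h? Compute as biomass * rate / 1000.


Total O2 consumption (mg/h) = 4731 kg * 305 mg/(kg*h) = 1442955 mg/h
Convert to g/h: 1442955 / 1000 = 1442.955 g/h

1442.955 g/h


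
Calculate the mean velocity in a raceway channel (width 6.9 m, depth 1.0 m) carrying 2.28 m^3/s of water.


Cross-sectional area = W * d = 6.9 * 1.0 = 6.9 m^2
Velocity = Q / A = 2.28 / 6.9 = 0.330435 m/s

0.330435 m/s


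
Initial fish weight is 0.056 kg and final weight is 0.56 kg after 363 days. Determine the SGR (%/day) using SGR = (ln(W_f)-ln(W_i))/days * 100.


ln(W_f) = ln(0.56) = -0.5798185
ln(W_i) = ln(0.056) = -2.8824036
ln(W_f) - ln(W_i) = -0.5798185 - -2.8824036 = 2.3025851
SGR = 2.3025851 / 363 * 100 = 0.634321 %/day

0.634321 %/day


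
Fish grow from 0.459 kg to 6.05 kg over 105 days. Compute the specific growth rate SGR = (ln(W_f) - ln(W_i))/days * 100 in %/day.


ln(W_f) = ln(6.05) = 1.8000583
ln(W_i) = ln(0.459) = -0.77870507
ln(W_f) - ln(W_i) = 1.8000583 - -0.77870507 = 2.5787634
SGR = 2.5787634 / 105 * 100 = 2.45597 %/day

2.45597 %/day


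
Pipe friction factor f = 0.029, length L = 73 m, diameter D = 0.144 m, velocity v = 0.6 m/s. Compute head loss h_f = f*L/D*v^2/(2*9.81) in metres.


v^2 = 0.6^2 = 0.36 m^2/s^2
L/D = 73/0.144 = 506.94444
h_f = f*(L/D)*v^2/(2g) = 0.029 * 506.94444 * 0.36 / 19.62 = 0.26975 m

0.26975 m


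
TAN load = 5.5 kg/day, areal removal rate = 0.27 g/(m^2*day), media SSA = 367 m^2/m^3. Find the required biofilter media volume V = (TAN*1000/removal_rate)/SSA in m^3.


A = 5.5*1000 / 0.27 = 20370.37 m^2
V = 20370.37 / 367 = 55.5051

55.5051 m^3


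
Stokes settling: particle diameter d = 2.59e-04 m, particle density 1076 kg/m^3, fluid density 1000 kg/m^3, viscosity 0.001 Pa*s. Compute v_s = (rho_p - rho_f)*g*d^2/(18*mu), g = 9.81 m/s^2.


Density difference: rho_p - rho_f = 1076 - 1000 = 76 kg/m^3
d^2 = (2.59e-04)^2 = 6.7081e-08 m^2
Numerator = (rho_p - rho_f) * g * d^2 = 76 * 9.81 * 6.7081e-08 = 5.001291e-05
Denominator = 18 * mu = 18 * 0.001 = 0.018
v_s = 5.001291e-05 / 0.018 = 0.00277849 m/s
Check: Re = rho_f * v_s * d / mu = 1000 * 0.00277849 * 2.59e-04 / 0.001 = 0.72 < 1, so Stokes' law applies.

0.00277849 m/s


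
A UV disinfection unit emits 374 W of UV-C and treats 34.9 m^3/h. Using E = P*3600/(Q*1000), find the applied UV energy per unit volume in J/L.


Energy delivered per hour = 374 W * 3600 s = 1346400 J/h
Volume treated per hour = 34.9 m^3/h * 1000 = 34900 L/h
dose = 1346400 / 34900 = 38.5788 J/L

38.5788 J/L


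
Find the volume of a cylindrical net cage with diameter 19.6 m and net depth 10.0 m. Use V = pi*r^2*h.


r = d/2 = 19.6/2 = 9.8 m
Base area = pi*r^2 = pi*9.8^2 = 301.71856 m^2
Volume = 301.71856 * 10.0 = 3017.19 m^3

3017.19 m^3


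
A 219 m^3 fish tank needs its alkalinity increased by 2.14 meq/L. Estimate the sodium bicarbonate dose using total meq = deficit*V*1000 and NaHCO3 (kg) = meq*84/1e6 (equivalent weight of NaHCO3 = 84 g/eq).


Tank volume in L = 219 m^3 * 1000 = 219000 L
Total meq required = 2.14 meq/L * 219000 L = 468660 meq
NaHCO3 mass = 468660 meq * 84 mg/meq / 1e6 = 39.3674 kg

39.3674 kg


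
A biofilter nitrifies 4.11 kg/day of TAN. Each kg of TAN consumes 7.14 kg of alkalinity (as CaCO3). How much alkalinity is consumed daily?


Alkalinity factor: 7.14 kg CaCO3 consumed per kg TAN nitrified
alk = 4.11 kg TAN * 7.14 = 29.3454 kg CaCO3/day

29.3454 kg CaCO3/day


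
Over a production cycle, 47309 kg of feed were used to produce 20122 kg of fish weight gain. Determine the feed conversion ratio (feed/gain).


FCR = feed consumed / weight gained
FCR = 47309 kg / 20122 kg = 2.35111

2.35111


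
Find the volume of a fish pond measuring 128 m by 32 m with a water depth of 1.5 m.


Base area = L * W = 128 * 32 = 4096 m^2
Volume = area * depth = 4096 * 1.5 = 6144 m^3

6144 m^3


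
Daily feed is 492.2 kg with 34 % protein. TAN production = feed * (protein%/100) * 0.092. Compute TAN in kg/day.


Protein in feed = 492.2 * 34/100 = 167.348 kg/day
TAN = protein * 0.092 = 167.348 * 0.092 = 15.396016 kg/day

15.396016 kg/day


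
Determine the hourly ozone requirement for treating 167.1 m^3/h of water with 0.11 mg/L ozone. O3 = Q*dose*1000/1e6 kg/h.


O3 demand (mg/h) = Q * dose * 1000 = 167.1 * 0.11 * 1000 = 18381 mg/h
Convert mg to kg: 18381 / 1e6 = 0.018381 kg/h

0.018381 kg/h


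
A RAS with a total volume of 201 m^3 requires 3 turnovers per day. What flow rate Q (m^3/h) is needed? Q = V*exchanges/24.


Daily recirculation volume = 201 m^3 * 3 = 603 m^3/day
Flow rate Q = daily volume / 24 h = 603 / 24 = 25.125 m^3/h

25.125 m^3/h


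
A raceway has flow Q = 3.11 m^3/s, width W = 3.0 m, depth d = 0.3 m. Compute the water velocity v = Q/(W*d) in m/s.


Cross-sectional area = W * d = 3.0 * 0.3 = 0.9 m^2
Velocity = Q / A = 3.11 / 0.9 = 3.45556 m/s

3.45556 m/s


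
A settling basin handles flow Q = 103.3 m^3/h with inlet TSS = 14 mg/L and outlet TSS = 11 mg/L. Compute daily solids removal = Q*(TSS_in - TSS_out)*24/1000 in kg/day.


Concentration drop: TSS_in - TSS_out = 14 - 11 = 3 mg/L
Hourly solids removed = Q * dTSS = 103.3 m^3/h * 3 mg/L = 309.9 g/h  (m^3/h * mg/L = g/h)
Daily solids removed = 309.9 * 24 = 7437.6 g/day
Convert g to kg: 7437.6 / 1000 = 7.4376 kg/day

7.4376 kg/day


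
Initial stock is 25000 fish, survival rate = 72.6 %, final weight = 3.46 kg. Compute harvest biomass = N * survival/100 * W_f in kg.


Survivors = 25000 * 72.6/100 = 18150 fish
Harvest biomass = survivors * W_f = 18150 * 3.46 = 62799 kg

62799 kg


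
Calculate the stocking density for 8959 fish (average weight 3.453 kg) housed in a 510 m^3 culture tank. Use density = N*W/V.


Total biomass = 8959 fish * 3.453 kg = 30935.427 kg
Density = total biomass / volume = 30935.427 / 510 = 60.6577 kg/m^3

60.6577 kg/m^3


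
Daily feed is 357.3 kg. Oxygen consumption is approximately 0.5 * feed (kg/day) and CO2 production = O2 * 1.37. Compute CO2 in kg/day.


O2 = 357.3 * 0.5 = 178.65
CO2 = 178.65 * 1.37 = 244.7505

244.7505 kg/day


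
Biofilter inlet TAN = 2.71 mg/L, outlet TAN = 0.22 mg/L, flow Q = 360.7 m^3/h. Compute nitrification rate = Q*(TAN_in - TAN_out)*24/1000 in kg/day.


Concentration drop: TAN_in - TAN_out = 2.71 - 0.22 = 2.49 mg/L
Hourly TAN removed = Q * dTAN = 360.7 m^3/h * 2.49 mg/L = 898.143 g/h  (m^3/h * mg/L = g/h)
Daily TAN removed = 898.143 * 24 = 21555.432 g/day
Convert to kg/day: 21555.432 / 1000 = 21.555432 kg/day

21.555432 kg/day


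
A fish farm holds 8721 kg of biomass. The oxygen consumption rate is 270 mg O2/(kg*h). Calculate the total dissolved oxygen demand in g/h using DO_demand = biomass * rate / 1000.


Total O2 consumption (mg/h) = 8721 kg * 270 mg/(kg*h) = 2354670 mg/h
Convert to g/h: 2354670 / 1000 = 2354.67 g/h

2354.67 g/h


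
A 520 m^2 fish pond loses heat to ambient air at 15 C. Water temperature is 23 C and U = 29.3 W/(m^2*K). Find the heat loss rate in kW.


Temperature difference dT = 23 - 15 = 8 K
Heat loss (W) = U * A * dT = 29.3 * 520 * 8 = 121888 W
Convert to kW: 121888 / 1000 = 121.888 kW

121.888 kW


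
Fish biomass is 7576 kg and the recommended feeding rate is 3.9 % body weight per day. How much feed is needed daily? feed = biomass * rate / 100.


Feeding rate fraction = 3.9% / 100 = 0.039
Daily feed = 7576 kg * 0.039 = 295.464 kg/day

295.464 kg/day


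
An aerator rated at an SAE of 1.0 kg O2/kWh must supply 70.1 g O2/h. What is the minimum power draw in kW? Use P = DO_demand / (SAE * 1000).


SAE in g O2/kWh = 1.0 * 1000 = 1000 g/kWh
P = DO_demand / SAE_g = 70.1 / 1000 = 0.0701 kW

0.0701 kW


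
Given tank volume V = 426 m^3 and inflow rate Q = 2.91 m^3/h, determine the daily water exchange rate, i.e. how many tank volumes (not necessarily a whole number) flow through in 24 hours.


Daily flow volume = 2.91 m^3/h * 24 h = 69.84 m^3/day
Exchanges = daily flow / tank volume = 69.84 / 426 = 0.163944 exchanges/day

0.163944 exchanges/day


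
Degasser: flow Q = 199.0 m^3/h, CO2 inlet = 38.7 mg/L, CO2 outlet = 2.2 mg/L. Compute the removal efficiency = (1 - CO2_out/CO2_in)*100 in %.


CO2_out / CO2_in = 2.2 / 38.7 = 0.056847545
Fraction remaining = 0.056847545
efficiency = (1 - 0.056847545) * 100 = 94.3152 %

94.3152 %


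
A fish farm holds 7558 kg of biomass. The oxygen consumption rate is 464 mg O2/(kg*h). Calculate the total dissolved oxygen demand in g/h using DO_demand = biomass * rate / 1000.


Total O2 consumption (mg/h) = 7558 kg * 464 mg/(kg*h) = 3506912 mg/h
Convert to g/h: 3506912 / 1000 = 3506.912 g/h

3506.912 g/h


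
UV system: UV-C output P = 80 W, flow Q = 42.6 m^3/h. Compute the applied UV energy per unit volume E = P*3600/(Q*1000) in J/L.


Energy delivered per hour = 80 W * 3600 s = 288000 J/h
Volume treated per hour = 42.6 m^3/h * 1000 = 42600 L/h
dose = 288000 / 42600 = 6.76056 J/L

6.76056 J/L


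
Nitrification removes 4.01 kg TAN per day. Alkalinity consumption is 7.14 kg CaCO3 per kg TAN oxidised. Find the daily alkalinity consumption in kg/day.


Alkalinity factor: 7.14 kg CaCO3 consumed per kg TAN nitrified
alk = 4.01 kg TAN * 7.14 = 28.6314 kg CaCO3/day

28.6314 kg CaCO3/day


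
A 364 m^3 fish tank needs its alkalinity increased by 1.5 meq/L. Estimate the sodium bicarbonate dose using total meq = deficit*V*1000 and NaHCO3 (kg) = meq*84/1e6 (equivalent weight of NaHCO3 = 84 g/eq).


Tank volume in L = 364 m^3 * 1000 = 364000 L
Total meq required = 1.5 meq/L * 364000 L = 546000 meq
NaHCO3 mass = 546000 meq * 84 mg/meq / 1e6 = 45.864 kg

45.864 kg


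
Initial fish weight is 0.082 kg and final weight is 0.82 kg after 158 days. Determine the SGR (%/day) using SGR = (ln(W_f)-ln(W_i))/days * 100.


ln(W_f) = ln(0.82) = -0.19845094
ln(W_i) = ln(0.082) = -2.501036
ln(W_f) - ln(W_i) = -0.19845094 - -2.501036 = 2.3025851
SGR = 2.3025851 / 158 * 100 = 1.45733 %/day

1.45733 %/day


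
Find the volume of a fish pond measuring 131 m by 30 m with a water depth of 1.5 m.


Base area = L * W = 131 * 30 = 3930 m^2
Volume = area * depth = 3930 * 1.5 = 5895 m^3

5895 m^3


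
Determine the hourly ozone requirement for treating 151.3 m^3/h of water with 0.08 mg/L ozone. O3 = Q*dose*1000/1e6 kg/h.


O3 demand (mg/h) = Q * dose * 1000 = 151.3 * 0.08 * 1000 = 12104 mg/h
Convert mg to kg: 12104 / 1e6 = 0.012104 kg/h

0.012104 kg/h


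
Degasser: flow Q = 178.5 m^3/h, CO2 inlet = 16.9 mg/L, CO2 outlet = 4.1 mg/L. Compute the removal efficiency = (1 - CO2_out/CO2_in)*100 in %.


CO2_out / CO2_in = 4.1 / 16.9 = 0.24260355
Fraction remaining = 0.24260355
efficiency = (1 - 0.24260355) * 100 = 75.7396 %

75.7396 %


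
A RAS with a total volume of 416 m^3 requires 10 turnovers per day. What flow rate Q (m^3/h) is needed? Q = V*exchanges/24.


Daily recirculation volume = 416 m^3 * 10 = 4160 m^3/day
Flow rate Q = daily volume / 24 h = 4160 / 24 = 173.333 m^3/h

173.333 m^3/h


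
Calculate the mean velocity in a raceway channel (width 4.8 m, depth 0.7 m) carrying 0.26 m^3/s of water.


Cross-sectional area = W * d = 4.8 * 0.7 = 3.36 m^2
Velocity = Q / A = 0.26 / 3.36 = 0.077381 m/s

0.077381 m/s


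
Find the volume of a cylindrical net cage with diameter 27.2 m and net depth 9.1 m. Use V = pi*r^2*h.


r = d/2 = 27.2/2 = 13.6 m
Base area = pi*r^2 = pi*13.6^2 = 581.06898 m^2
Volume = 581.06898 * 9.1 = 5287.73 m^3

5287.73 m^3


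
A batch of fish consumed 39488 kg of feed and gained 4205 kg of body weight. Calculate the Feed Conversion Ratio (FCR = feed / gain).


FCR = feed consumed / weight gained
FCR = 39488 kg / 4205 kg = 9.39073

9.39073


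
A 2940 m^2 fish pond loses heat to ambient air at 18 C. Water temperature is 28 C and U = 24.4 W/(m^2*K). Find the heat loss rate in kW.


Temperature difference dT = 28 - 18 = 10 K
Heat loss (W) = U * A * dT = 24.4 * 2940 * 10 = 717360 W
Convert to kW: 717360 / 1000 = 717.36 kW

717.36 kW


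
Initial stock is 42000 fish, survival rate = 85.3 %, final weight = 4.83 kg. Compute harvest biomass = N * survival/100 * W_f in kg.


Survivors = 42000 * 85.3/100 = 35826 fish
Harvest biomass = survivors * W_f = 35826 * 4.83 = 173039.58 kg

173039.58 kg


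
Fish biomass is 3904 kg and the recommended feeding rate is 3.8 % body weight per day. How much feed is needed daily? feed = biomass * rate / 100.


Feeding rate fraction = 3.8% / 100 = 0.038
Daily feed = 3904 kg * 0.038 = 148.352 kg/day

148.352 kg/day


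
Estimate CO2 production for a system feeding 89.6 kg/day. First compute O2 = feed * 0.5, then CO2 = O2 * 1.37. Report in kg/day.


O2 = 89.6 * 0.5 = 44.8
CO2 = 44.8 * 1.37 = 61.376

61.376 kg/day


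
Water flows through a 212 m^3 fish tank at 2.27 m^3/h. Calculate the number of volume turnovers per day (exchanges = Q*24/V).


Daily flow volume = 2.27 m^3/h * 24 h = 54.48 m^3/day
Exchanges = daily flow / tank volume = 54.48 / 212 = 0.256981 exchanges/day

0.256981 exchanges/day


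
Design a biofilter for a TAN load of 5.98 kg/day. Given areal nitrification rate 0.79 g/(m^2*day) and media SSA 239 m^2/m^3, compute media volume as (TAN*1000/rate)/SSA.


A = 5.98*1000 / 0.79 = 7569.6203 m^2
V = 7569.6203 / 239 = 31.6721

31.6721 m^3
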